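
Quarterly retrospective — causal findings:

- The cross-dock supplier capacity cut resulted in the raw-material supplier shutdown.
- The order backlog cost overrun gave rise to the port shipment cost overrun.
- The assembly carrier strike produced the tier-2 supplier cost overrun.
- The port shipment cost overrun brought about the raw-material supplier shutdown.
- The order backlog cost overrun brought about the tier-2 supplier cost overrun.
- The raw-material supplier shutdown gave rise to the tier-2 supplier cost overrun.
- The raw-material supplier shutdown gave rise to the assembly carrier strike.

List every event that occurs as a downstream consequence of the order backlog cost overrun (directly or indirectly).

the assembly carrier strike, the port shipment cost overrun, the raw-material supplier shutdown, the tier-2 supplier cost overrun

Direct effects: the port shipment cost overrun, the tier-2 supplier cost overrun.
2 steps out: the raw-material supplier shutdown.
3 steps out: the assembly carrier strike.
Not reachable from it: the cross-dock supplier capacity cut.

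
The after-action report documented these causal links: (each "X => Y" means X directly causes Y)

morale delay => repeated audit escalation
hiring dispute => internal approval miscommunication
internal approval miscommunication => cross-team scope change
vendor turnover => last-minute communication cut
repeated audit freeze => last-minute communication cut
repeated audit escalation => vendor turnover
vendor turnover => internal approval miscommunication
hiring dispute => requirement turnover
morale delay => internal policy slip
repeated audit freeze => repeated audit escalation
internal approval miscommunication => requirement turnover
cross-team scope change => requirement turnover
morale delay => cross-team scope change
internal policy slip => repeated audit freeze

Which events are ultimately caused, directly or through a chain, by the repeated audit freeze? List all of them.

the cross-team scope change, the internal approval miscommunication, the last-minute communication cut, the repeated audit escalation, the requirement turnover, the vendor turnover

Direct effects: the repeated audit escalation, the last-minute communication cut.
2 steps out: the vendor turnover.
3 steps out: the internal approval miscommunication.
4 steps out: the cross-team scope change, the requirement turnover.
Not reachable from it: the morale delay, the internal policy slip, the hiring dispute.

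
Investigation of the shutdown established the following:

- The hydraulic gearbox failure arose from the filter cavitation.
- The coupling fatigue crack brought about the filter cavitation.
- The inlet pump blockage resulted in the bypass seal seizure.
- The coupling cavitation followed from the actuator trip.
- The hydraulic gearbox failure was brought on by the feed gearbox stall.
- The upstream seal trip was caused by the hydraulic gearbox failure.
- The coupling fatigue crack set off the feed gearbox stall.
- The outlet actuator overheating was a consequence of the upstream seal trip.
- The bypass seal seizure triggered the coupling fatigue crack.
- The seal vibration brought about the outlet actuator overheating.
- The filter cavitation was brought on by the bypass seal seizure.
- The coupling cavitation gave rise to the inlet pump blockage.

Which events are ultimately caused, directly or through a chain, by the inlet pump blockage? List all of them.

the bypass seal seizure, the coupling fatigue crack, the feed gearbox stall, the filter cavitation, the hydraulic gearbox failure, the outlet actuator overheating, the upstream seal trip

Direct effects: the bypass seal seizure.
2 steps out: the coupling fatigue crack, the filter cavitation.
3 steps out: the feed gearbox stall, the hydraulic gearbox failure.
4 steps out: the upstream seal trip.
5 steps out: the outlet actuator overheating.
Not reachable from it: the seal vibration, the actuator trip, the coupling cavitation.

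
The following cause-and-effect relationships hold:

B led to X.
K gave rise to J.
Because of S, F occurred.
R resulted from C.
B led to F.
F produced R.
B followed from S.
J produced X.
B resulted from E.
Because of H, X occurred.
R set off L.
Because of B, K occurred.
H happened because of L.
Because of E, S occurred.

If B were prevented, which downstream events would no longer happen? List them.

Downstream of B: K, F, R, L, H, J, X.
Of those, still caused via another path: F, R, L, H, X.
The remainder have no surviving cause.

J, K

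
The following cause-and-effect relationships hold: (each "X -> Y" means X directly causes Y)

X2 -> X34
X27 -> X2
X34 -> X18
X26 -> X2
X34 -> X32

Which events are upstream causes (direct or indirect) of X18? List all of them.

Immediate cause of X18: X34.
Further upstream: X27, X2, X26.

X2, X26, X27, X34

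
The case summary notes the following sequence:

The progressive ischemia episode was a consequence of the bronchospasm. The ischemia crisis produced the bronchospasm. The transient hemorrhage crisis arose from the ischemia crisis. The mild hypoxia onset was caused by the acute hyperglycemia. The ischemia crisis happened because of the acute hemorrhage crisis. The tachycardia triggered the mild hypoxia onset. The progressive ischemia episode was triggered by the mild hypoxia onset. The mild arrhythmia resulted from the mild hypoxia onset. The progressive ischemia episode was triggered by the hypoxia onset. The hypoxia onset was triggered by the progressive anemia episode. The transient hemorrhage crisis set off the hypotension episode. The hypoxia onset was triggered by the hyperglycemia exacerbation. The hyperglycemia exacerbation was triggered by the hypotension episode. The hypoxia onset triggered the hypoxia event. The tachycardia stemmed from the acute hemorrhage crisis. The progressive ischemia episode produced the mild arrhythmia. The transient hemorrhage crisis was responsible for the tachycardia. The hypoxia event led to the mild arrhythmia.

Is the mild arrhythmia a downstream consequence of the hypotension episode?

There is a causal chain: the hypotension episode → the hyperglycemia exacerbation → the hypoxia onset → the hypoxia event → the mild arrhythmia.

Yes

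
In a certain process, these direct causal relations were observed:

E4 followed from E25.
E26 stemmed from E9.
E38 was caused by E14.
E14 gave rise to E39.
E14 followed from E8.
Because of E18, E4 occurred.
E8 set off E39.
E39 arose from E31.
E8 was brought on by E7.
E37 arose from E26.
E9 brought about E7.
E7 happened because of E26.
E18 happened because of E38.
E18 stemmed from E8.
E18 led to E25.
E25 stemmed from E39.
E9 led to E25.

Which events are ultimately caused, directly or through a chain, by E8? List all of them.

Direct effects: E14, E39, E18.
2 steps out: E38, E25, E4.
Not reachable from it: E9, E26, E7, E37, E31.

E14, E18, E25, E38, E39, E4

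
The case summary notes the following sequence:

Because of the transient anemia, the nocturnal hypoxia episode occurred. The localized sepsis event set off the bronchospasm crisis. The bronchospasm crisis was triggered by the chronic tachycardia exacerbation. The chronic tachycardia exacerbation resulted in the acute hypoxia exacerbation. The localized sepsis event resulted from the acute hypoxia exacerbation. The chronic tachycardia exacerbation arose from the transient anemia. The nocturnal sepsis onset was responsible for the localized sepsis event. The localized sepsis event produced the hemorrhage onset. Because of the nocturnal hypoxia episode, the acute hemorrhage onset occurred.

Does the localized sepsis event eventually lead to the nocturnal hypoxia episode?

The localized sepsis event leads to the bronchospasm crisis, the hemorrhage onset; the nocturnal hypoxia episode is not among them.

No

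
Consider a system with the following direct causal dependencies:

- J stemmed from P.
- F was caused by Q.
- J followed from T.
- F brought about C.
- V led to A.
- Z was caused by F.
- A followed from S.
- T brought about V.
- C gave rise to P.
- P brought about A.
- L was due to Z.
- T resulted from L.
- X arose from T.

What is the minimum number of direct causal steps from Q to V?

5

Shortest chain: Q → F → Z → L → T → V.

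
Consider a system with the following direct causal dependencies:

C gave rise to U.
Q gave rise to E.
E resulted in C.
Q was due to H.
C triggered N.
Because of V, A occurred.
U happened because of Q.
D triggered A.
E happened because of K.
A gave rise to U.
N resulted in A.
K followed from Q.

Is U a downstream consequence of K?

There is a causal chain: K → E → C → U.

Yes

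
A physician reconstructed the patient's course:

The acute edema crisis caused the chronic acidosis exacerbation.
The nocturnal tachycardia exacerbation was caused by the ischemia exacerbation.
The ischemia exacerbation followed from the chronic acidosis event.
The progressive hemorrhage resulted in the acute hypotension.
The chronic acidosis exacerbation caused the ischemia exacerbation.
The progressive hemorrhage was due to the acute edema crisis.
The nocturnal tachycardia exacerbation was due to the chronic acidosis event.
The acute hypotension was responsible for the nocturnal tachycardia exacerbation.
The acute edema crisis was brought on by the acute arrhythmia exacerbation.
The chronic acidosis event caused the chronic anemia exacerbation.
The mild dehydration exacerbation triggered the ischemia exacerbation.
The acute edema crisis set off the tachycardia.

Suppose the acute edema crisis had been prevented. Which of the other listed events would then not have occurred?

the acute hypotension, the chronic acidosis exacerbation, the progressive hemorrhage, the tachycardia

Downstream of the acute edema crisis: the tachycardia, the chronic acidosis exacerbation, the progressive hemorrhage, the ischemia exacerbation, the acute hypotension, the nocturnal tachycardia exacerbation.
Of those, still caused via another path: the ischemia exacerbation, the nocturnal tachycardia exacerbation.
The remainder have no surviving cause.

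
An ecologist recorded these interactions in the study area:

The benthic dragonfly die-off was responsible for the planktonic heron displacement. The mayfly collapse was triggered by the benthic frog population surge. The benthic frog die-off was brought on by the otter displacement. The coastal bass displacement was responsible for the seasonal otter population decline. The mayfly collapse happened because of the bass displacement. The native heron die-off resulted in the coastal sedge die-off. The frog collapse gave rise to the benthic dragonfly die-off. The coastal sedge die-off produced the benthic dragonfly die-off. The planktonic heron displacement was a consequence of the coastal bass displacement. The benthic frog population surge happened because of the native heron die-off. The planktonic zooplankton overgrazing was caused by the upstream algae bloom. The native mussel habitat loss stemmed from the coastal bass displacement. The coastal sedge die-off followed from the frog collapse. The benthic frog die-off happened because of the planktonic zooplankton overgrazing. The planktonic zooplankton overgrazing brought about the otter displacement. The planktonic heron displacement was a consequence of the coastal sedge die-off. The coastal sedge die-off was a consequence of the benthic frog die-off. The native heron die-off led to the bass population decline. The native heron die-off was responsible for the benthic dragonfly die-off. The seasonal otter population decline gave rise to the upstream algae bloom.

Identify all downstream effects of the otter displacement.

Direct effects: the benthic frog die-off.
2 steps out: the coastal sedge die-off.
3 steps out: the benthic dragonfly die-off, the planktonic heron displacement.
Not reachable from it: the native heron die-off, the bass population decline, the coastal bass displacement, the seasonal otter population decline, the upstream algae bloom, the planktonic zooplankton overgrazing, the bass displacement, the native mussel habitat loss, the frog collapse, the benthic frog population surge, the mayfly collapse.

the benthic dragonfly die-off, the benthic frog die-off, the coastal sedge die-off, the planktonic heron displacement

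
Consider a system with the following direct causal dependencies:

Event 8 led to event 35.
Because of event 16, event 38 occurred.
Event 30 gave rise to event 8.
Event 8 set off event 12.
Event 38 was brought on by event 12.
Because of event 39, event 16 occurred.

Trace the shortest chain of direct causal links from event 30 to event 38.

event 30 → event 8
event 8 → event 12
event 12 → event 38
Length: 3 steps.

event 30 → event 8 → event 12 → event 38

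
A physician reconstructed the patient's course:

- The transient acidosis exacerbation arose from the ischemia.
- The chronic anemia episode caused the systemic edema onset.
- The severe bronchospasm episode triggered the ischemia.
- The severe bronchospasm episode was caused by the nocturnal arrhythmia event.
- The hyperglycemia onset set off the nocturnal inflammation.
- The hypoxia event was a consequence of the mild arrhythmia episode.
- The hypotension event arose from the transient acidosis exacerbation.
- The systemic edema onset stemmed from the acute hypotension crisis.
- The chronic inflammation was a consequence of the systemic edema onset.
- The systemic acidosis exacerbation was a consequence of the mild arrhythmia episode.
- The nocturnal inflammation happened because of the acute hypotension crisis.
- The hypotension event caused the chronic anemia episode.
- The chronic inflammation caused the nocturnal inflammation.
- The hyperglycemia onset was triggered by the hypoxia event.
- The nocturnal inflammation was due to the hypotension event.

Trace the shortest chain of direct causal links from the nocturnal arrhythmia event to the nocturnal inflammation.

the nocturnal arrhythmia event → the severe bronchospasm episode
the severe bronchospasm episode → the ischemia
the ischemia → the transient acidosis exacerbation
the transient acidosis exacerbation → the hypotension event
the hypotension event → the nocturnal inflammation
Length: 5 steps.

the nocturnal arrhythmia event → the severe bronchospasm episode → the ischemia → the transient acidosis exacerbation → the hypotension event → the nocturnal inflammation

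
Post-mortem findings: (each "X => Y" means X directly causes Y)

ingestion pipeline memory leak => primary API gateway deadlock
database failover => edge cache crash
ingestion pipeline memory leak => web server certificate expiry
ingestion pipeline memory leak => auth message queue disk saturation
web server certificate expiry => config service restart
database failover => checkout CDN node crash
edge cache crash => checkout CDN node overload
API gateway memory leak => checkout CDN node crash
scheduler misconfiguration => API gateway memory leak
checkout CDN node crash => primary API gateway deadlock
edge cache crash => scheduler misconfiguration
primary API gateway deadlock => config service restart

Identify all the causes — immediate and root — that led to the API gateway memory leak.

the database failover, the edge cache crash, the scheduler misconfiguration

Immediate cause of the API gateway memory leak: the scheduler misconfiguration.
Further upstream: the database failover, the edge cache crash.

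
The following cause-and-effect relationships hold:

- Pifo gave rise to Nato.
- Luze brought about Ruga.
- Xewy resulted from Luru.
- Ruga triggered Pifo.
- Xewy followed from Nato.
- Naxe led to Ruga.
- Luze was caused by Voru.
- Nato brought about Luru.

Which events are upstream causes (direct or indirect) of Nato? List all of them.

Immediate cause of Nato: Pifo.
Further upstream: Voru, Luze, Ruga, Naxe.

Luze, Naxe, Pifo, Ruga, Voru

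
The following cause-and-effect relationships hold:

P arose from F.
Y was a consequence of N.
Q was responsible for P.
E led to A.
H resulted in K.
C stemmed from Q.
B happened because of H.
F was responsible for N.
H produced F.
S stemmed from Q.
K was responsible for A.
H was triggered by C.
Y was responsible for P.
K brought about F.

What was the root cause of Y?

Tracing upstream from Y: Y ← N ← F ← H ← C ← Q.
Q has no stated cause, so it is the root.

Q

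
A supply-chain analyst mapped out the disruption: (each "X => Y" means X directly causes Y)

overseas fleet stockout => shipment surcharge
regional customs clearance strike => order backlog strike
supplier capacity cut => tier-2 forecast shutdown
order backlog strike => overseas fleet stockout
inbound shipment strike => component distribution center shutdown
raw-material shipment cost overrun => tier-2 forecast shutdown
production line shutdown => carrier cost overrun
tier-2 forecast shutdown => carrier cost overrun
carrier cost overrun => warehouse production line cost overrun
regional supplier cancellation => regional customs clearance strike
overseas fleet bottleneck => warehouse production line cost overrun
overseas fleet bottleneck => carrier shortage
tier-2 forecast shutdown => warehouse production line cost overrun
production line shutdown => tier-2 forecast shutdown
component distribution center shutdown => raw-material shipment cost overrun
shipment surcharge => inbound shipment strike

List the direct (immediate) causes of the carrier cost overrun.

the production line shutdown, the tier-2 forecast shutdown

Upstream contributors include the regional supplier cancellation, the regional customs clearance strike, the order backlog strike, the overseas fleet stockout, the shipment surcharge, the supplier capacity cut, the inbound shipment strike, the component distribution center shutdown, the raw-material shipment cost overrun, but only the production line shutdown, the tier-2 forecast shutdown feed directly into the carrier cost overrun.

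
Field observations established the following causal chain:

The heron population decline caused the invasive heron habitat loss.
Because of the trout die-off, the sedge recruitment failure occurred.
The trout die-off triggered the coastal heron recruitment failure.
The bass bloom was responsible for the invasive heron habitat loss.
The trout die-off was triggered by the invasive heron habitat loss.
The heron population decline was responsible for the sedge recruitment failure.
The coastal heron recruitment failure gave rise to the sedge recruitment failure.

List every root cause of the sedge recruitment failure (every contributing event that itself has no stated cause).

Tracing upstream from the sedge recruitment failure: the sedge recruitment failure ← the heron population decline.
A separate upstream branch: the sedge recruitment failure ← the trout die-off ← the invasive heron habitat loss ← the bass bloom.
Each of those chain origins has no stated cause.

the bass bloom, the heron population decline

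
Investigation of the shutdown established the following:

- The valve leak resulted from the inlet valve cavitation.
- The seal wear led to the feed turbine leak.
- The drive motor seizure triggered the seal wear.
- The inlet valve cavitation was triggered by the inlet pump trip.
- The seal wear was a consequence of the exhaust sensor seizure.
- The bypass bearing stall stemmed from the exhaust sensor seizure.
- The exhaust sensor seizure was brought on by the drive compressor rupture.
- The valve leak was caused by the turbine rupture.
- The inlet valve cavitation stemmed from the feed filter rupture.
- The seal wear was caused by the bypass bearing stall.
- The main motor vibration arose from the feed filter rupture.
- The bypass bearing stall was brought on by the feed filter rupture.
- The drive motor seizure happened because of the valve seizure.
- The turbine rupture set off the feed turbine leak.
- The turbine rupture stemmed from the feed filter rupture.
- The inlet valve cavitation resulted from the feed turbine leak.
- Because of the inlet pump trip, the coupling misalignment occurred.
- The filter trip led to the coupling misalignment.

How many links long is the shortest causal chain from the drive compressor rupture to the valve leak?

5

Shortest chain: the drive compressor rupture → the exhaust sensor seizure → the seal wear → the feed turbine leak → the inlet valve cavitation → the valve leak.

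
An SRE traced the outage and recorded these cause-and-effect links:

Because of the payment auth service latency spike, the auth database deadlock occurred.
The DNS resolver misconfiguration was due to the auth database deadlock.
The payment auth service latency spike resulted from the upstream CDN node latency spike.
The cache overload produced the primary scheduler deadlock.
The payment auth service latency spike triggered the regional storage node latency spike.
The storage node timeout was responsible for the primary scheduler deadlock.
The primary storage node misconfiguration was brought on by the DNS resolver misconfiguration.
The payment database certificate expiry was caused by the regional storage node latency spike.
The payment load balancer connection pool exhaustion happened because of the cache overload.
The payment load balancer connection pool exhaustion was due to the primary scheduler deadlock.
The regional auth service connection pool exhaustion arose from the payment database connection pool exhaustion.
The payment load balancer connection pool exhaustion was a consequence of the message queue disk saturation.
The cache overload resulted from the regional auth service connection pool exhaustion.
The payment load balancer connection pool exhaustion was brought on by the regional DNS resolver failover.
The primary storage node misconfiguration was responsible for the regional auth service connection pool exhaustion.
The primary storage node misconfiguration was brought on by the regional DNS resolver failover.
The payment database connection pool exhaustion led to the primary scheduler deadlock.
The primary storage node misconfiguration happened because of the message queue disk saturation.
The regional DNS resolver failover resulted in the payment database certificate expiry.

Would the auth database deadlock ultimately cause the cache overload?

Yes

There is a causal chain: the auth database deadlock → the DNS resolver misconfiguration → the primary storage node misconfiguration → the regional auth service connection pool exhaustion → the cache overload.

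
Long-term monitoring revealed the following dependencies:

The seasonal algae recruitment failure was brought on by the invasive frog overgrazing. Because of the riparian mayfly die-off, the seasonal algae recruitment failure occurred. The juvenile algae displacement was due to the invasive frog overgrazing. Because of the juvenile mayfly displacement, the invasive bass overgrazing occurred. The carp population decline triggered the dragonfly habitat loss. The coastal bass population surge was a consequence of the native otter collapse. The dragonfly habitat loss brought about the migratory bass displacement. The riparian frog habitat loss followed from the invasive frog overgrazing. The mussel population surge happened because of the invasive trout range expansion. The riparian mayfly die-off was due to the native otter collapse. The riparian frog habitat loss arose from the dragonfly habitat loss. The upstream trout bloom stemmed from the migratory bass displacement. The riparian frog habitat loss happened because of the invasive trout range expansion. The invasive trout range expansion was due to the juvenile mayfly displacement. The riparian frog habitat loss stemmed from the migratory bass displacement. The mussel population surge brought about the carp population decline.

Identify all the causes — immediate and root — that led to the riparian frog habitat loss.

Immediate causes of the riparian frog habitat loss: the invasive frog overgrazing, the invasive trout range expansion, the dragonfly habitat loss, the migratory bass displacement.
Further upstream: the juvenile mayfly displacement, the mussel population surge, the carp population decline.

the carp population decline, the dragonfly habitat loss, the invasive frog overgrazing, the invasive trout range expansion, the juvenile mayfly displacement, the migratory bass displacement, the mussel population surge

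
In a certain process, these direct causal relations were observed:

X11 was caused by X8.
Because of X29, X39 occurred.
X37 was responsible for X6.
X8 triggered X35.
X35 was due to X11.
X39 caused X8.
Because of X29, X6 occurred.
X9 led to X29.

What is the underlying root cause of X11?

X9

Tracing upstream from X11: X11 ← X8 ← X39 ← X29 ← X9.
X9 has no stated cause, so it is the root.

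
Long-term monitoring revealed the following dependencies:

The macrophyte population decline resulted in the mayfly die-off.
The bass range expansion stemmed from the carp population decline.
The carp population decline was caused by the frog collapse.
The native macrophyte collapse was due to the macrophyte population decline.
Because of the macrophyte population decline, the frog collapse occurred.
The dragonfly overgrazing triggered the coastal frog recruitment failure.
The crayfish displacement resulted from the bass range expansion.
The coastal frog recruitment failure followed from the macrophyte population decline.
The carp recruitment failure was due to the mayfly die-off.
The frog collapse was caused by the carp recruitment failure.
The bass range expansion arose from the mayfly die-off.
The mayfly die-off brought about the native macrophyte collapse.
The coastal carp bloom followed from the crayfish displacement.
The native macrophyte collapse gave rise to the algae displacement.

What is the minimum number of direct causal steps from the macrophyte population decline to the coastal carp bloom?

Shortest chain: the macrophyte population decline → the mayfly die-off → the bass range expansion → the crayfish displacement → the coastal carp bloom.

4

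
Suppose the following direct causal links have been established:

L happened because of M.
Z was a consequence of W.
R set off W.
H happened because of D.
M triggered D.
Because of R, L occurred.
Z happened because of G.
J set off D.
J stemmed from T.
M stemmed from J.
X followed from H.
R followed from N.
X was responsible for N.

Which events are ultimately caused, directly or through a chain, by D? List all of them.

H, L, N, R, W, X, Z

Direct effects: H.
2 steps out: X.
3 steps out: N.
4 steps out: R.
5 steps out: L, W.
6 steps out: Z.
Not reachable from it: T, J, M, G.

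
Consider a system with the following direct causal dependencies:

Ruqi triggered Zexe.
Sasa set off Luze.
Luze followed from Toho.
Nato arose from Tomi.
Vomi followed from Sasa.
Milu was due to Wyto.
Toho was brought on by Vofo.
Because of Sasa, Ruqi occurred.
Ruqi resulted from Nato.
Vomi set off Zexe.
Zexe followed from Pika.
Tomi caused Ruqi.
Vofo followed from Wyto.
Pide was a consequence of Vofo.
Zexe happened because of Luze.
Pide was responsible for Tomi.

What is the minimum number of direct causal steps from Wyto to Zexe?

Shortest chain: Wyto → Vofo → Toho → Luze → Zexe.

4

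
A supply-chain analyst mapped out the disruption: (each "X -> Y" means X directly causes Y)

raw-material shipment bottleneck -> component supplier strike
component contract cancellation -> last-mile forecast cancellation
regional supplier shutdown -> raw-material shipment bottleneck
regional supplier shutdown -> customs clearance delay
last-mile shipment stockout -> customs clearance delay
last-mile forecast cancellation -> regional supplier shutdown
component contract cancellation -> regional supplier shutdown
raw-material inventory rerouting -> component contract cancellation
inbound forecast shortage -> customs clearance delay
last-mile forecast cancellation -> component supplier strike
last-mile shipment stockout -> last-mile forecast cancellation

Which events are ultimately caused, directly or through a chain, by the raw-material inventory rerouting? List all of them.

the component contract cancellation, the component supplier strike, the customs clearance delay, the last-mile forecast cancellation, the raw-material shipment bottleneck, the regional supplier shutdown

Direct effects: the component contract cancellation.
2 steps out: the last-mile forecast cancellation, the regional supplier shutdown.
3 steps out: the raw-material shipment bottleneck, the component supplier strike, the customs clearance delay.
Not reachable from it: the last-mile shipment stockout, the inbound forecast shortage.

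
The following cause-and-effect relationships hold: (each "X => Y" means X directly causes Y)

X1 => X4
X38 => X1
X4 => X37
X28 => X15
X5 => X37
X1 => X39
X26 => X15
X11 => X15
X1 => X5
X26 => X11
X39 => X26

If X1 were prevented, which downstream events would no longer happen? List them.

Downstream of X1: X39, X4, X5, X37, X26, X11, X15.
Of those, still caused via another path: X15.
The remainder have no surviving cause.

X11, X26, X37, X39, X4, X5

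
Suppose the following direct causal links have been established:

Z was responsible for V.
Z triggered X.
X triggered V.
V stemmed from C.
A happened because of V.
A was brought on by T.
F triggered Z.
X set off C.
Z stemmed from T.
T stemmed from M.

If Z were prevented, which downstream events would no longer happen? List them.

Downstream of Z: X, C, V, A.
Of those, still caused via another path: A.
The remainder have no surviving cause.

C, V, X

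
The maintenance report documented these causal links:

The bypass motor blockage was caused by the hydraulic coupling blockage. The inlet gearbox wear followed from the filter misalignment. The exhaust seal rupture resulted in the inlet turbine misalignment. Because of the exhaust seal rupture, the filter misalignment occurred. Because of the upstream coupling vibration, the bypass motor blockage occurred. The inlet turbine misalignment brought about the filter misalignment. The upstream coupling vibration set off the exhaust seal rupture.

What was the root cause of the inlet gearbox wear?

Tracing upstream from the inlet gearbox wear: the inlet gearbox wear ← the filter misalignment ← the exhaust seal rupture ← the upstream coupling vibration.
The upstream coupling vibration has no stated cause, so it is the root.

the upstream coupling vibration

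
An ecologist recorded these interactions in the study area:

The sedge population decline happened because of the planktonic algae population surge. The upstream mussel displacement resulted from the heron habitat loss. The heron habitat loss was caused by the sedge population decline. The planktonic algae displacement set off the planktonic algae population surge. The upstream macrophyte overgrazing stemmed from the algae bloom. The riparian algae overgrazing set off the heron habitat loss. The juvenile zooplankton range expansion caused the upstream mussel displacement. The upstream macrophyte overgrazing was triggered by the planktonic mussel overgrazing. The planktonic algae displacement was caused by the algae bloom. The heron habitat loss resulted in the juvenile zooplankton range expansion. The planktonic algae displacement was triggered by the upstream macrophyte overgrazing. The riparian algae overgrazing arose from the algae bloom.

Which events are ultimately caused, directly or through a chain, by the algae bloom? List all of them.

the heron habitat loss, the juvenile zooplankton range expansion, the planktonic algae displacement, the planktonic algae population surge, the riparian algae overgrazing, the sedge population decline, the upstream macrophyte overgrazing, the upstream mussel displacement

Direct effects: the upstream macrophyte overgrazing, the riparian algae overgrazing, the planktonic algae displacement.
2 steps out: the planktonic algae population surge, the heron habitat loss.
3 steps out: the sedge population decline, the juvenile zooplankton range expansion, the upstream mussel displacement.
Not reachable from it: the planktonic mussel overgrazing.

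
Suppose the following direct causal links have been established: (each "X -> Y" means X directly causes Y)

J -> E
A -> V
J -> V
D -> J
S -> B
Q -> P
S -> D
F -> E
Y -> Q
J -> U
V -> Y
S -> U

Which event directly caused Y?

V

Upstream contributors include S, D, A, J, but only V feeds directly into Y.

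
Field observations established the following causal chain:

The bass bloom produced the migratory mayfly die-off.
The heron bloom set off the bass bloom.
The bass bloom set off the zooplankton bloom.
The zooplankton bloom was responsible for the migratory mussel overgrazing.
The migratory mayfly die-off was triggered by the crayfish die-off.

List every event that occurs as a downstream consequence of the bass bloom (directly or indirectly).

the migratory mayfly die-off, the migratory mussel overgrazing, the zooplankton bloom

Direct effects: the zooplankton bloom, the migratory mayfly die-off.
2 steps out: the migratory mussel overgrazing.
Not reachable from it: the heron bloom, the crayfish die-off.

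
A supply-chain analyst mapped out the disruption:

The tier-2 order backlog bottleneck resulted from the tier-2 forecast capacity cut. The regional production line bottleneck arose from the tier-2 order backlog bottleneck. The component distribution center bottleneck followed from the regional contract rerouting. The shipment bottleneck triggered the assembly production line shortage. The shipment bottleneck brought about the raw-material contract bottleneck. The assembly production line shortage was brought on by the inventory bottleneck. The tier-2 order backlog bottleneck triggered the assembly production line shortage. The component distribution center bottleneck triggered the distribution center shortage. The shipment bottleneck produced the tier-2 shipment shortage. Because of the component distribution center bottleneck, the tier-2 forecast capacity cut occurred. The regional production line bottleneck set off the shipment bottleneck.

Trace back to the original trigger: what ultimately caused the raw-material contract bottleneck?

the regional contract rerouting

Tracing upstream from the raw-material contract bottleneck: the raw-material contract bottleneck ← the shipment bottleneck ← the regional production line bottleneck ← the tier-2 order backlog bottleneck ← the tier-2 forecast capacity cut ← the component distribution center bottleneck ← the regional contract rerouting.
The regional contract rerouting has no stated cause, so it is the root.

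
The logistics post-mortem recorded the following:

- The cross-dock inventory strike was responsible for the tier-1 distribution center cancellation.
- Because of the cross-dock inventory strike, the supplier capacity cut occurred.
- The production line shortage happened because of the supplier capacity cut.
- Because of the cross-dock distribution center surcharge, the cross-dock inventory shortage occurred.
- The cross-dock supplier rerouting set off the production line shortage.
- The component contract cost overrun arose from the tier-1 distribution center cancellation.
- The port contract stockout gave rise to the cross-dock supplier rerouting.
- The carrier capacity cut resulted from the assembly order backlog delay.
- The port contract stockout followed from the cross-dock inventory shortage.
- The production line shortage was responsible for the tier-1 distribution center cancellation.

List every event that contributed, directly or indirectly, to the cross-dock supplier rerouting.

the cross-dock distribution center surcharge, the cross-dock inventory shortage, the port contract stockout

Immediate cause of the cross-dock supplier rerouting: the port contract stockout.
Further upstream: the cross-dock distribution center surcharge, the cross-dock inventory shortage.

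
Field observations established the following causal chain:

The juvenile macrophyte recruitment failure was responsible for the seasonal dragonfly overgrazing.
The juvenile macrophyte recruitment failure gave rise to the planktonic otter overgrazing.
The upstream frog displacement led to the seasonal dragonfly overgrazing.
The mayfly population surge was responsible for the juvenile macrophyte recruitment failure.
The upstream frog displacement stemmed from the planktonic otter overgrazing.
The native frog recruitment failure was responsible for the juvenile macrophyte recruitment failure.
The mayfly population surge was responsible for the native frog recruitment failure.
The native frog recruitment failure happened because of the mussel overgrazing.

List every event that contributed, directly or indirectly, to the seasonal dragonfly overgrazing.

the juvenile macrophyte recruitment failure, the mayfly population surge, the mussel overgrazing, the native frog recruitment failure, the planktonic otter overgrazing, the upstream frog displacement

Immediate causes of the seasonal dragonfly overgrazing: the juvenile macrophyte recruitment failure, the upstream frog displacement.
Further upstream: the mayfly population surge, the native frog recruitment failure, the planktonic otter overgrazing, the mussel overgrazing.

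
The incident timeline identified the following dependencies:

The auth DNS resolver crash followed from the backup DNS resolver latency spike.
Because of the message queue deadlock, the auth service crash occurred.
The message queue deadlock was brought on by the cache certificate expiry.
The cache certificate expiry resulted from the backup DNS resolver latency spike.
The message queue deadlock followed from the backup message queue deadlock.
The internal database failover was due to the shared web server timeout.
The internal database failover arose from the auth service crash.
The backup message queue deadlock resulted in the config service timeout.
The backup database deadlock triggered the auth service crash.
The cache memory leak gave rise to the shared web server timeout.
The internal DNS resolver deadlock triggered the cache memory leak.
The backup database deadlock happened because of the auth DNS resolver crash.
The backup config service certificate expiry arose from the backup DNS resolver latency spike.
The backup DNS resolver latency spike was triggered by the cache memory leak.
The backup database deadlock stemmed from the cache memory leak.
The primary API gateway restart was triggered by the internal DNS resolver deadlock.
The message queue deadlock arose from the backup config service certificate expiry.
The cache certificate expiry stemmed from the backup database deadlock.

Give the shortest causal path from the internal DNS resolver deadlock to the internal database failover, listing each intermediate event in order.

the internal DNS resolver deadlock → the cache memory leak → the shared web server timeout → the internal database failover

the internal DNS resolver deadlock → the cache memory leak
the cache memory leak → the shared web server timeout
the shared web server timeout → the internal database failover
Length: 3 steps.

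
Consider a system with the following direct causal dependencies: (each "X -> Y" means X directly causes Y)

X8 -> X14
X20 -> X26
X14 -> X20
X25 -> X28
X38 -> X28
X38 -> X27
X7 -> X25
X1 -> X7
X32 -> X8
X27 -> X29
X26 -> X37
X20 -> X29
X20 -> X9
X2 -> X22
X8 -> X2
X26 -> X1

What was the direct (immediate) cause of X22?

X2

Upstream contributors include X32, X8, but only X2 feeds directly into X22.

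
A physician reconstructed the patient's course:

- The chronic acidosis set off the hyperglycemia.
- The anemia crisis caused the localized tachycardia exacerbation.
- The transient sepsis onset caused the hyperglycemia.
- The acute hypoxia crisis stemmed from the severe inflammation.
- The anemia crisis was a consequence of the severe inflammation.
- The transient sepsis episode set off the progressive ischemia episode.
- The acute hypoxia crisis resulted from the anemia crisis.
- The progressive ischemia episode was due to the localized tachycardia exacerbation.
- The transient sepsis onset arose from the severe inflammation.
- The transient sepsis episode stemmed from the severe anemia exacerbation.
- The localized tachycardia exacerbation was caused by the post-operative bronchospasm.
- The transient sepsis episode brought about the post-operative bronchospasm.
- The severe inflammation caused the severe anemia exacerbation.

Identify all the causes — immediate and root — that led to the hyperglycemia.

Immediate causes of the hyperglycemia: the transient sepsis onset, the chronic acidosis.
Further upstream: the severe inflammation.

the chronic acidosis, the severe inflammation, the transient sepsis onset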